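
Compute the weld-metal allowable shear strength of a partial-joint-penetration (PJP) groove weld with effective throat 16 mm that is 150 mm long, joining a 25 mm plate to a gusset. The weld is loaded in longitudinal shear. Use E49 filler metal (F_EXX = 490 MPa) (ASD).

Effective throat (given) t_e = 16 mm.
A_we = 16 × 150 = 2400 mm².
F_nw = 0.6 F_EXX = 294 MPa.
R_n/Ω = (294 × 2400) / 2.0 × 10⁻³ = 352.8 kN.

R_n/Ω ≈ 353 kN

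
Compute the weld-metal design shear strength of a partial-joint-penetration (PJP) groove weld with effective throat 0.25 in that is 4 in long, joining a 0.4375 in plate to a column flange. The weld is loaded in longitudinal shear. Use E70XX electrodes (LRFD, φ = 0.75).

E70XX → F_EXX = 70 ksi.
Effective throat (given) t_e = 0.25 in.
A_we = 0.25 × 4 = 1 in².
F_nw = 0.6 F_EXX = 42 ksi.
φR_n = 0.75 × 42 × 1 = 31.5 kip.

φR_n ≈ 31.5 kip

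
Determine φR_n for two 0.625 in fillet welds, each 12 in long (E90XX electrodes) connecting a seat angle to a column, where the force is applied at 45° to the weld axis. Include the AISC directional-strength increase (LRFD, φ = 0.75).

φR_n ≈ 557 kips

E90XX → F_EXX = 90 ksi.
t_e = 0.707 × 0.625 = 0.4419 in; A_we = 0.4419 × 24 = 10.6 in².
Directional factor: 1.0 + 0.5 sin^1.5(45°) = 1.297.
F_nw = 0.6 × 90 × 1.297 = 70.05 ksi.
φR_n = 0.75 × 70.05 × 10.6 = 557.2 kips.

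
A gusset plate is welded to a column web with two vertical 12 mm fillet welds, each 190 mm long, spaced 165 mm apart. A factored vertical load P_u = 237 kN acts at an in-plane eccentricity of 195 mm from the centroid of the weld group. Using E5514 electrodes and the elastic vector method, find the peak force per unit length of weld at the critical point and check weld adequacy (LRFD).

f_max ≈ 2020 N/mm; adequate

E55XX → F_EXX = 550 MPa.
Total weld length L_w = 380 mm. Treat welds as unit-width lines.
Polar moment about centroid: J = 2[d³/12 + d(b/2)²] = 2[190³/12 + 190×82.5²] = 3730000 mm³.
Direct shear f_v = P/L_w = 237×10³ / 380 = 623.7 N/mm (vertical).
Torsion M = P·e = 237×10³ × 195 = 46215000 N·mm.
Critical point at (x, y) = (82.5, 95) from centroid. f_tx = M·y/J = 1177 N/mm; f_ty = M·x/J = 1022 N/mm.
Resultant f_max = √[f_tx² + (f_v + f_ty)²] = √[1177² + (623.7 + 1022)²] = 2024 N/mm.
Capacity per unit length: φr_n = 0.75 × 0.6 × 550 × (0.707 × 12) = 2100 N/mm.
2024 ≤ 2100 → adequate.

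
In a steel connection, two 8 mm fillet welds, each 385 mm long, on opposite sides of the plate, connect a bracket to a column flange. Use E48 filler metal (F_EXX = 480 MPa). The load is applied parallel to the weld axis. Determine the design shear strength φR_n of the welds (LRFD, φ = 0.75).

φR_n ≈ 941 kN

Effective throat t_e = 0.707 × 8 = 5.656 mm.
Total length L = 770 mm; A_we = 5.656 × 770 = 4355 mm².
F_nw = 0.6 F_EXX = 0.6 × 480 = 288 MPa.
φR_n = 0.75 × 288 × 4355 × 10⁻³ = 940.7 kN.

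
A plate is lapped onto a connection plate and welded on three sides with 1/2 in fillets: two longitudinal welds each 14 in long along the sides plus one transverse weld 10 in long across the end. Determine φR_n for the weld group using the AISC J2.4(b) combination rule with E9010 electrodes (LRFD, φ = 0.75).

E90XX → F_EXX = 90 ksi.
t_e = 0.707 × 0.5 = 0.3535 in.
R_nwl = 0.6 × 90 × 0.3535 × 28 = 534.5 kips (longitudinal, 2 welds).
R_nwt = 0.6 × 90 × 0.3535 × 10 = 190.9 kips (transverse, base value).
(i) R_nwl + R_nwt = 725.4 kips; (ii) 0.85 R_nwl + 1.5 R_nwt = 740.7 kips.
R_n = max = 740.7 kips [governs: (ii)]; φR_n = 555.5 kips.

φR_n ≈ 555 kips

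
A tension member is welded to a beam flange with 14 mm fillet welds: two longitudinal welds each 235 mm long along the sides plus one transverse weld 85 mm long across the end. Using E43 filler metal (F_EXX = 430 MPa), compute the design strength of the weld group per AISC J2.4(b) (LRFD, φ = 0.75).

φR_n ≈ 1060 kN

t_e = 0.707 × 14 = 9.898 mm.
R_nwl = 0.6 × 430 × 9.898 × 470 × 10⁻³ = 1200 kN (longitudinal, 2 welds).
R_nwt = 0.6 × 430 × 9.898 × 85 × 10⁻³ = 217.1 kN (transverse, base value).
(i) R_nwl + R_nwt = 1417 kN; (ii) 0.85 R_nwl + 1.5 R_nwt = 1346 kN.
R_n = max = 1417 kN [governs: (i)]; φR_n = 1063 kN.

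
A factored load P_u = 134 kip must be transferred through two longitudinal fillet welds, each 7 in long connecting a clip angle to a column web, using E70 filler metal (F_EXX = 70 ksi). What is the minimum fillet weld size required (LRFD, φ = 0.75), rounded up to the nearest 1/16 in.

Total weld length L = 14 in.
Required throat t_e = P_u / (φ × 0.6 F_EXX × L) = 134 / (0.75 × 0.6 × 70 × 14) = 0.3039 in.
Required leg w = t_e / 0.707 = 0.4298 in → use 7/16 in.

w = 7/16 in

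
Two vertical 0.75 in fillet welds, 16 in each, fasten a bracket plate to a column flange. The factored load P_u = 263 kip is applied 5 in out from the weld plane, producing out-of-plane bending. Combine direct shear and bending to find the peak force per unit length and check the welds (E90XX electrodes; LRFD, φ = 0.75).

E90XX → F_EXX = 90 ksi.
L_w = 2 × 16 = 32 in; section modulus (unit throat) S = 2 × L²/6 = 85.33 in².
Direct shear f_v = P/L_w = 263/32 = 8.219 kip/in.
Moment M = P × e = 263 × 5 = 1315 kip·in; bending f_b = M/S = 15.41 kip/in.
f_max = √(f_v² + f_b²) = √(8.219² + 15.41²) = 17.46 kip/in.
φr_n = 0.75 × 0.6 × 90 × (0.707 × 0.75) = 21.48 kip/in → adequate.

f_max ≈ 17.5 kip/in; adequate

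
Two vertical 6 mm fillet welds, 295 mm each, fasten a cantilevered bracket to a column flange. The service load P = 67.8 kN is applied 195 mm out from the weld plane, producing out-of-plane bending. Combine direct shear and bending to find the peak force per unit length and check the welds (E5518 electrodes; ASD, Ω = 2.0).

E55XX → F_EXX = 550 MPa.
L_w = 2 × 295 = 590 mm; section modulus (unit throat) S = 2 × L²/6 = 29010 mm².
Direct shear f_v = P/L_w = 67.8×10³/590 = 114.9 N/mm.
Moment M = P × e = 67.8×10³ × 195 = 13221000 N·mm; bending f_b = M/S = 455.8 N/mm.
f_max = √(f_v² + f_b²) = √(114.9² + 455.8²) = 470 N/mm.
r_n/Ω = (1/2.0) × 0.6 × 550 × (0.707 × 6) = 699.9 N/mm → adequate.

f_max ≈ 470 N/mm; adequate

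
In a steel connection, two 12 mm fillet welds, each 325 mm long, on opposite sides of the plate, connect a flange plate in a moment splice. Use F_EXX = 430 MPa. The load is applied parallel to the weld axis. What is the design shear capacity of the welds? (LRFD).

φR_n ≈ 1070 kN

Effective throat t_e = 0.707 × 12 = 8.484 mm.
Total length L = 650 mm; A_we = 8.484 × 650 = 5515 mm².
F_nw = 0.6 F_EXX = 0.6 × 430 = 258 MPa.
φR_n = 0.75 × 258 × 5515 × 10⁻³ = 1067 kN.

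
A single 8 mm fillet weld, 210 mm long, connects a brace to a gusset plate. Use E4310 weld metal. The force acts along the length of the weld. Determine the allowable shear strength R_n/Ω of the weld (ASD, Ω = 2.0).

E43XX → F_EXX = 430 MPa.
Effective throat t_e = 0.707 × 8 = 5.656 mm.
Total length L = 210 mm; A_we = 5.656 × 210 = 1188 mm².
F_nw = 0.6 F_EXX = 0.6 × 430 = 258 MPa.
R_n = 258 × 1188 × 10⁻³ = 306.4 kN; R_n/Ω = 306.4/2.0 = 153.2 kN.

R_n/Ω ≈ 153 kN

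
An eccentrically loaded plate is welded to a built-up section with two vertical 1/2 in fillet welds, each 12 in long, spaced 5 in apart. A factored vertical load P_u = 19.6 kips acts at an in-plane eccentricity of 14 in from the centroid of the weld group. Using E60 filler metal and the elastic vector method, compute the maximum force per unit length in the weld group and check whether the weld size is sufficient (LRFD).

E60XX → F_EXX = 60 ksi.
Total weld length L_w = 24 in. Treat welds as unit-width lines.
Polar moment about centroid: J = 2[d³/12 + d(b/2)²] = 2[12³/12 + 12×2.5²] = 438 in³.
Direct shear f_v = P/L_w = 19.6 / 24 = 0.8167 kip/in (vertical).
Torsion M = P·e = 19.6 × 14 = 274.4 kip·in.
Critical point at (x, y) = (2.5, 6) from centroid. f_tx = M·y/J = 3.759 kip/in; f_ty = M·x/J = 1.566 kip/in.
Resultant f_max = √[f_tx² + (f_v + f_ty)²] = √[3.759² + (0.8167 + 1.566)²] = 4.451 kip/in.
Capacity per unit length: φr_n = 0.75 × 0.6 × 60 × (0.707 × 0.5) = 9.544 kip/in.
4.451 ≤ 9.544 → adequate.

f_max ≈ 4.45 kip/in; adequate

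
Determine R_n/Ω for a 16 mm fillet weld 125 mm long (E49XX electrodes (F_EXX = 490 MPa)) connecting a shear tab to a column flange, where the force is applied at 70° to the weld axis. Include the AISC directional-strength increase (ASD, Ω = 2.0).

t_e = 0.707 × 16 = 11.31 mm; A_we = 11.31 × 125 = 1414 mm².
Directional factor: 1.0 + 0.5 sin^1.5(70°) = 1.455.
F_nw = 0.6 × 490 × 1.455 = 427.9 MPa.
R_n/Ω = (427.9 × 1414) / 2.0 × 10⁻³ = 302.5 kN.

R_n/Ω ≈ 303 kN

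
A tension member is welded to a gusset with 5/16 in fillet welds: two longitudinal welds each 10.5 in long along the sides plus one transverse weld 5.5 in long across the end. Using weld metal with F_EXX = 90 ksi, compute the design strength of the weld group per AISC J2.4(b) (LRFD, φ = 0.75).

φR_n ≈ 237 kips

t_e = 0.707 × 0.3125 = 0.2209 in.
R_nwl = 0.6 × 90 × 0.2209 × 21 = 250.5 kips (longitudinal, 2 welds).
R_nwt = 0.6 × 90 × 0.2209 × 5.5 = 65.62 kips (transverse, base value).
(i) R_nwl + R_nwt = 316.2 kips; (ii) 0.85 R_nwl + 1.5 R_nwt = 311.4 kips.
R_n = max = 316.2 kips [governs: (i)]; φR_n = 237.1 kips.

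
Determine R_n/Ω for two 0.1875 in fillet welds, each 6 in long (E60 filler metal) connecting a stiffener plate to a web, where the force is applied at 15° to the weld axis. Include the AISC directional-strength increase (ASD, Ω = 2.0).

E60XX → F_EXX = 60 ksi.
t_e = 0.707 × 0.1875 = 0.1326 in; A_we = 0.1326 × 12 = 1.591 in².
Directional factor: 1.0 + 0.5 sin^1.5(15°) = 1.066.
F_nw = 0.6 × 60 × 1.066 = 38.37 ksi.
R_n/Ω = (38.37 × 1.591) / 2.0 = 30.52 kips.

R_n/Ω ≈ 30.5 kips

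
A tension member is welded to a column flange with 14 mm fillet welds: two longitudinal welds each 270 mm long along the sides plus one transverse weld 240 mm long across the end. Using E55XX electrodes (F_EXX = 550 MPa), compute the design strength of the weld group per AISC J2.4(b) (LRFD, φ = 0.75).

t_e = 0.707 × 14 = 9.898 mm.
R_nwl = 0.6 × 550 × 9.898 × 540 × 10⁻³ = 1764 kN (longitudinal, 2 welds).
R_nwt = 0.6 × 550 × 9.898 × 240 × 10⁻³ = 783.9 kN (transverse, base value).
(i) R_nwl + R_nwt = 2548 kN; (ii) 0.85 R_nwl + 1.5 R_nwt = 2675 kN.
R_n = max = 2675 kN [governs: (ii)]; φR_n = 2006 kN.

φR_n ≈ 2010 kN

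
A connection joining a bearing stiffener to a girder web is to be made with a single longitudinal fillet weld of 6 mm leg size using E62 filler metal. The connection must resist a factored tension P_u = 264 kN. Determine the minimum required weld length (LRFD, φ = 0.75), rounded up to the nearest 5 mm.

E62XX → F_EXX = 620 MPa.
Throat t_e = 0.707 × 6 = 4.242 mm.
φr_n = 0.75 × 0.6 × 620 × 4.242 × 10⁻³ = 1.184 kN/mm.
L_req = P_u / φr_n = 264 / 1.184 = 223.1 mm total.
Round up → use L = 225 mm.

L = 225 mm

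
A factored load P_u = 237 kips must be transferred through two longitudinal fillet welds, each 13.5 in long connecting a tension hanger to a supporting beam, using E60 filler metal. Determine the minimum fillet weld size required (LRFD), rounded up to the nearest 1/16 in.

E60XX → F_EXX = 60 ksi.
Total weld length L = 27 in.
Required throat t_e = P_u / (φ × 0.6 F_EXX × L) = 237 / (0.75 × 0.6 × 60 × 27) = 0.3251 in.
Required leg w = t_e / 0.707 = 0.4598 in → use 1/2 in.

w = 1/2 in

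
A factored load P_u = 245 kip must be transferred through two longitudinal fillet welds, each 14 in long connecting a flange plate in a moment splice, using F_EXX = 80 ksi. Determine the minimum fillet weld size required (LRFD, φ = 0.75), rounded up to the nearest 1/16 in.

Total weld length L = 28 in.
Required throat t_e = P_u / (φ × 0.6 F_EXX × L) = 245 / (0.75 × 0.6 × 80 × 28) = 0.2431 in.
Required leg w = t_e / 0.707 = 0.3438 in → use 3/8 in.

w = 3/8 in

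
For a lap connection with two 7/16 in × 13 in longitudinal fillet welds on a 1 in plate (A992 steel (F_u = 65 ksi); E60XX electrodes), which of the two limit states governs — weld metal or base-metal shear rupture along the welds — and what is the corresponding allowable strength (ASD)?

E60XX → F_EXX = 60 ksi.
t_e = 0.707 × 0.4375 = 0.3093 in; L = 26 in.
Weld metal: R_n/Ω = (1/2.0) × 0.6 × 60 × 0.3093 × 26 = 144.8 kips.
Base metal (shear rupture): R_n/Ω = (1/2.0) × 0.6 × 65 × 1 × 26 = 507 kips.
Governing: weld metal.

R_n/Ω ≈ 145 kips (weld metal governs)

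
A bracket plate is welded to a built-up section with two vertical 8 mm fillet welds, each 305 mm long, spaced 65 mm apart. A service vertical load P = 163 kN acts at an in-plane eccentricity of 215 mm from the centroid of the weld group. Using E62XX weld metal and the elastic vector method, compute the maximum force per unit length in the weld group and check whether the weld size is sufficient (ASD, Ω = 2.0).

E62XX → F_EXX = 620 MPa.
Total weld length L_w = 610 mm. Treat welds as unit-width lines.
Polar moment about centroid: J = 2[d³/12 + d(b/2)²] = 2[305³/12 + 305×32.5²] = 5373000 mm³.
Direct shear f_v = P/L_w = 163×10³ / 610 = 267.2 N/mm (vertical).
Torsion M = P·e = 163×10³ × 215 = 35045000 N·mm.
Critical point at (x, y) = (32.5, 152.5) from centroid. f_tx = M·y/J = 994.7 N/mm; f_ty = M·x/J = 212 N/mm.
Resultant f_max = √[f_tx² + (f_v + f_ty)²] = √[994.7² + (267.2 + 212)²] = 1104 N/mm.
Capacity per unit length: r_n/Ω = (1/2.0) × 0.6 × 620 × (0.707 × 8) = 1052 N/mm.
1104 > 1052 → NOT adequate.

f_max ≈ 1100 N/mm; NOT adequate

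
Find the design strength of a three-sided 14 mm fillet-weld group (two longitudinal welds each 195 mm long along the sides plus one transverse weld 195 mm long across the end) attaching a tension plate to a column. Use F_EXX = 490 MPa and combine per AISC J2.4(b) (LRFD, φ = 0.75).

φR_n ≈ 1360 kN

t_e = 0.707 × 14 = 9.898 mm.
R_nwl = 0.6 × 490 × 9.898 × 390 × 10⁻³ = 1135 kN (longitudinal, 2 welds).
R_nwt = 0.6 × 490 × 9.898 × 195 × 10⁻³ = 567.5 kN (transverse, base value).
(i) R_nwl + R_nwt = 1702 kN; (ii) 0.85 R_nwl + 1.5 R_nwt = 1816 kN.
R_n = max = 1816 kN [governs: (ii)]; φR_n = 1362 kN.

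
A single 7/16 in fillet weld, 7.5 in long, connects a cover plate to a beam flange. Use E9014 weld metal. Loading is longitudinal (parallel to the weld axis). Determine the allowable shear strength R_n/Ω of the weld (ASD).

E90XX → F_EXX = 90 ksi.
Effective throat t_e = 0.707 × 0.4375 = 0.3093 in.
Total length L = 7.5 in; A_we = 0.3093 × 7.5 = 2.32 in².
F_nw = 0.6 F_EXX = 0.6 × 90 = 54 ksi.
R_n = 54 × 2.32 = 125.3 kip; R_n/Ω = 125.3/2.0 = 62.64 kip.

R_n/Ω ≈ 62.6 kip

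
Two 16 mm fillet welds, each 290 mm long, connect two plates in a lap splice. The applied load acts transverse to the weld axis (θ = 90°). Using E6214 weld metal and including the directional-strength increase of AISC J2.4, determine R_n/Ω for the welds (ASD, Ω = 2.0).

R_n/Ω ≈ 1830 kN

E62XX → F_EXX = 620 MPa.
t_e = 0.707 × 16 = 11.31 mm; A_we = 11.31 × 580 = 6561 mm².
Directional factor: 1.0 + 0.5 sin^1.5(90°) = 1.5.
F_nw = 0.6 × 620 × 1.5 = 558 MPa.
R_n/Ω = (558 × 6561) / 2.0 × 10⁻³ = 1831 kN.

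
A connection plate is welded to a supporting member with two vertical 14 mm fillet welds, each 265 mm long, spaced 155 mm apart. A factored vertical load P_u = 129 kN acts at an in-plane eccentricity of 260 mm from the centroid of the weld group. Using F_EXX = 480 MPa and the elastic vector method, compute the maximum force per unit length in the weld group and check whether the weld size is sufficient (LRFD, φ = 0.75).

Total weld length L_w = 530 mm. Treat welds as unit-width lines.
Polar moment about centroid: J = 2[d³/12 + d(b/2)²] = 2[265³/12 + 265×77.5²] = 6285000 mm³.
Direct shear f_v = P/L_w = 129×10³ / 530 = 243.4 N/mm (vertical).
Torsion M = P·e = 129×10³ × 260 = 33540000 N·mm.
Critical point at (x, y) = (77.5, 132.5) from centroid. f_tx = M·y/J = 707.1 N/mm; f_ty = M·x/J = 413.6 N/mm.
Resultant f_max = √[f_tx² + (f_v + f_ty)²] = √[707.1² + (243.4 + 413.6)²] = 965.2 N/mm.
Capacity per unit length: φr_n = 0.75 × 0.6 × 480 × (0.707 × 14) = 2138 N/mm.
965.2 ≤ 2138 → adequate.

f_max ≈ 965 N/mm; adequate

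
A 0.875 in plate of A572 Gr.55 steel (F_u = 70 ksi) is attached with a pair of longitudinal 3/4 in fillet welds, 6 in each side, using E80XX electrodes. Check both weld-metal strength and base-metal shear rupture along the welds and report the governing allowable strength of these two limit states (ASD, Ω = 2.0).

R_n/Ω ≈ 153 kip (weld metal governs)

E80XX → F_EXX = 80 ksi.
t_e = 0.707 × 0.75 = 0.5302 in; L = 12 in.
Weld metal: R_n/Ω = (1/2.0) × 0.6 × 80 × 0.5302 × 12 = 152.7 kip.
Base metal (shear rupture): R_n/Ω = (1/2.0) × 0.6 × 70 × 0.875 × 12 = 220.5 kip.
Governing: weld metal.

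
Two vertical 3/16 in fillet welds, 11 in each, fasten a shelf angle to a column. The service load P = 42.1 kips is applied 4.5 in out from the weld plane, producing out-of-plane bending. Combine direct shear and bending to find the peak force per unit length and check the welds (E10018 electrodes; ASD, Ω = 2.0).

E100XX → F_EXX = 100 ksi.
L_w = 2 × 11 = 22 in; section modulus (unit throat) S = 2 × L²/6 = 40.33 in².
Direct shear f_v = P/L_w = 42.1/22 = 1.914 kip/in.
Moment M = P × e = 42.1 × 4.5 = 189.45 kip·in; bending f_b = M/S = 4.697 kip/in.
f_max = √(f_v² + f_b²) = √(1.914² + 4.697²) = 5.072 kip/in.
r_n/Ω = (1/2.0) × 0.6 × 100 × (0.707 × 0.1875) = 3.977 kip/in → NOT adequate.

f_max ≈ 5.07 kip/in; NOT adequate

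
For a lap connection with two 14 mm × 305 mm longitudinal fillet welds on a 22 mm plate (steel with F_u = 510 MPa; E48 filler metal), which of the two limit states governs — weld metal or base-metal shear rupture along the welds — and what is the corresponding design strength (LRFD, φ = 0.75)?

φR_n ≈ 1300 kN (weld metal governs)

E48XX → F_EXX = 480 MPa.
t_e = 0.707 × 14 = 9.898 mm; L = 610 mm.
Weld metal: φR_n = 0.75 × 0.6 × 480 × 9.898 × 610 × 10⁻³ = 1304 kN.
Base metal (shear rupture): φR_n = 0.75 × 0.6 × 510 × 22 × 610 × 10⁻³ = 3080 kN.
Governing: weld metal.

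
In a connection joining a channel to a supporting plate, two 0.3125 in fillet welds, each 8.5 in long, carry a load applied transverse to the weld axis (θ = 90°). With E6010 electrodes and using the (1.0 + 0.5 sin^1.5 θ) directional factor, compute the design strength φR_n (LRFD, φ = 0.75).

φR_n ≈ 152 kips

E60XX → F_EXX = 60 ksi.
t_e = 0.707 × 0.3125 = 0.2209 in; A_we = 0.2209 × 17 = 3.756 in².
Directional factor: 1.0 + 0.5 sin^1.5(90°) = 1.5.
F_nw = 0.6 × 60 × 1.5 = 54 ksi.
φR_n = 0.75 × 54 × 3.756 = 152.1 kips.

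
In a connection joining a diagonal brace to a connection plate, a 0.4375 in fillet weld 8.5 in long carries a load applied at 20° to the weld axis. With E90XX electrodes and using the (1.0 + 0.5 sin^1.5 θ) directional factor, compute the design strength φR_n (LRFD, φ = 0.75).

E90XX → F_EXX = 90 ksi.
t_e = 0.707 × 0.4375 = 0.3093 in; A_we = 0.3093 × 8.5 = 2.629 in².
Directional factor: 1.0 + 0.5 sin^1.5(20°) = 1.1.
F_nw = 0.6 × 90 × 1.1 = 59.4 ksi.
φR_n = 0.75 × 59.4 × 2.629 = 117.1 kip.

φR_n ≈ 117 kip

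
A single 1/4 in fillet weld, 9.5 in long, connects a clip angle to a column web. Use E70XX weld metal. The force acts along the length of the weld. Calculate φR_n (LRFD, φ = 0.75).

E70XX → F_EXX = 70 ksi.
Effective throat t_e = 0.707 × 0.25 = 0.1767 in.
Total length L = 9.5 in; A_we = 0.1767 × 9.5 = 1.679 in².
F_nw = 0.6 F_EXX = 0.6 × 70 = 42 ksi.
φR_n = 0.75 × 42 × 1.679 = 52.89 kip.

φR_n ≈ 52.9 kip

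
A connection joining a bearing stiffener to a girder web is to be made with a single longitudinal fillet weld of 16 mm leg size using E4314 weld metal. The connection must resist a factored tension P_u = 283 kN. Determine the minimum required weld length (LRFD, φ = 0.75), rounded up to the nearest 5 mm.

E43XX → F_EXX = 430 MPa.
Throat t_e = 0.707 × 16 = 11.31 mm.
φr_n = 0.75 × 0.6 × 430 × 11.31 × 10⁻³ = 2.189 kN/mm.
L_req = P_u / φr_n = 283 / 2.189 = 129.3 mm total.
Round up → use L = 130 mm.

L = 130 mm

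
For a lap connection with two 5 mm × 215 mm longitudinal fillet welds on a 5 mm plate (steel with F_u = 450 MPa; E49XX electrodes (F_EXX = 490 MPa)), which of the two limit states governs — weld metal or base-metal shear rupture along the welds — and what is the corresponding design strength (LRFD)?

t_e = 0.707 × 5 = 3.535 mm; L = 430 mm.
Weld metal: φR_n = 0.75 × 0.6 × 490 × 3.535 × 430 × 10⁻³ = 335.2 kN.
Base metal (shear rupture): φR_n = 0.75 × 0.6 × 450 × 5 × 430 × 10⁻³ = 435.4 kN.
Governing: weld metal.

φR_n ≈ 335 kN (weld metal governs)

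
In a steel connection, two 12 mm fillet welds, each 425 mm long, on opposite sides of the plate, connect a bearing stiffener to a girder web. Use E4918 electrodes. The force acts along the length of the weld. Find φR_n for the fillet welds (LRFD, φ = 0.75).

E49XX → F_EXX = 490 MPa.
Effective throat t_e = 0.707 × 12 = 8.484 mm.
Total length L = 850 mm; A_we = 8.484 × 850 = 7211 mm².
F_nw = 0.6 F_EXX = 0.6 × 490 = 294 MPa.
φR_n = 0.75 × 294 × 7211 × 10⁻³ = 1590 kN.

φR_n ≈ 1590 kN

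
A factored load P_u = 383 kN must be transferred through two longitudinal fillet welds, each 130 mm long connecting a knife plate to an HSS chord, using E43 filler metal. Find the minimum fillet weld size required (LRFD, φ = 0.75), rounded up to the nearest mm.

E43XX → F_EXX = 430 MPa.
Total weld length L = 260 mm.
Required throat t_e = P_u / (φ × 0.6 F_EXX × L) = 383 / (0.75 × 0.6 × 430 × 260 × 10⁻³) = 7.613 mm.
Required leg w = t_e / 0.707 = 10.77 mm → use 11 mm.

w = 11 mm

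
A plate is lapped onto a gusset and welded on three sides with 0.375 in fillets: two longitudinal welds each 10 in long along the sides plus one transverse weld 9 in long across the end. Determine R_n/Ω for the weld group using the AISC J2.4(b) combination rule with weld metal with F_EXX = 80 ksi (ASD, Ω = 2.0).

R_n/Ω ≈ 194 kip

t_e = 0.707 × 0.375 = 0.2651 in.
R_nwl = 0.6 × 80 × 0.2651 × 20 = 254.5 kip (longitudinal, 2 welds).
R_nwt = 0.6 × 80 × 0.2651 × 9 = 114.5 kip (transverse, base value).
(i) R_nwl + R_nwt = 369.1 kip; (ii) 0.85 R_nwl + 1.5 R_nwt = 388.1 kip.
R_n = max = 388.1 kip [governs: (ii)]; R_n/Ω = 194.1 kip.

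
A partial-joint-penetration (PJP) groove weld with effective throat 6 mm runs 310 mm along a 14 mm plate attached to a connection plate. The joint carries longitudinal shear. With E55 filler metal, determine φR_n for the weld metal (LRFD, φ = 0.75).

φR_n ≈ 460 kN

E55XX → F_EXX = 550 MPa.
Effective throat (given) t_e = 6 mm.
A_we = 6 × 310 = 1860 mm².
F_nw = 0.6 F_EXX = 330 MPa.
φR_n = 0.75 × 330 × 1860 × 10⁻³ = 460.4 kN.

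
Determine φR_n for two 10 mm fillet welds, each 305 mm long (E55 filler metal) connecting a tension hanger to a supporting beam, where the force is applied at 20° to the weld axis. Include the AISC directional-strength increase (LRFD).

φR_n ≈ 1170 kN

E55XX → F_EXX = 550 MPa.
t_e = 0.707 × 10 = 7.07 mm; A_we = 7.07 × 610 = 4313 mm².
Directional factor: 1.0 + 0.5 sin^1.5(20°) = 1.1.
F_nw = 0.6 × 550 × 1.1 = 363 MPa.
φR_n = 0.75 × 363 × 4313 × 10⁻³ = 1174 kN.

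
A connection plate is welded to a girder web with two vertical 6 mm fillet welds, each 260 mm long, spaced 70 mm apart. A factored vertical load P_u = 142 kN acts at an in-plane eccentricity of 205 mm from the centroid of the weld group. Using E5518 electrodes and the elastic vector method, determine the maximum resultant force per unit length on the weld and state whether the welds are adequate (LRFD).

f_max ≈ 1200 N/mm; NOT adequate

E55XX → F_EXX = 550 MPa.
Total weld length L_w = 520 mm. Treat welds as unit-width lines.
Polar moment about centroid: J = 2[d³/12 + d(b/2)²] = 2[260³/12 + 260×35²] = 3566000 mm³.
Direct shear f_v = P/L_w = 142×10³ / 520 = 273.1 N/mm (vertical).
Torsion M = P·e = 142×10³ × 205 = 29110000 N·mm.
Critical point at (x, y) = (35, 130) from centroid. f_tx = M·y/J = 1061 N/mm; f_ty = M·x/J = 285.7 N/mm.
Resultant f_max = √[f_tx² + (f_v + f_ty)²] = √[1061² + (273.1 + 285.7)²] = 1199 N/mm.
Capacity per unit length: φr_n = 0.75 × 0.6 × 550 × (0.707 × 6) = 1050 N/mm.
1199 > 1050 → NOT adequate.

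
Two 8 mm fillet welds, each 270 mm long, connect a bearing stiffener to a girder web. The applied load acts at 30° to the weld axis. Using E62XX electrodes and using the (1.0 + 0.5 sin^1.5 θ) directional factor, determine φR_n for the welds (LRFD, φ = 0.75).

E62XX → F_EXX = 620 MPa.
t_e = 0.707 × 8 = 5.656 mm; A_we = 5.656 × 540 = 3054 mm².
Directional factor: 1.0 + 0.5 sin^1.5(30°) = 1.177.
F_nw = 0.6 × 620 × 1.177 = 437.8 MPa.
φR_n = 0.75 × 437.8 × 3054 × 10⁻³ = 1003 kN.

φR_n ≈ 1000 kN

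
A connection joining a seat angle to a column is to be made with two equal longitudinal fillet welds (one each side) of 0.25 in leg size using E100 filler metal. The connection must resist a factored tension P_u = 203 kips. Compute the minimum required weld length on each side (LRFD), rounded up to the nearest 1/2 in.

L = 13 in on each side

E100XX → F_EXX = 100 ksi.
Throat t_e = 0.707 × 0.25 = 0.1767 in.
φr_n = 0.75 × 0.6 × 100 × 0.1767 = 7.954 kips/in.
L_req = P_u / φr_n = 203 / 7.954 = 25.52 in total.
Per side: 25.52 / 2 = 12.76 in.
Round up → use L = 13 in on each side.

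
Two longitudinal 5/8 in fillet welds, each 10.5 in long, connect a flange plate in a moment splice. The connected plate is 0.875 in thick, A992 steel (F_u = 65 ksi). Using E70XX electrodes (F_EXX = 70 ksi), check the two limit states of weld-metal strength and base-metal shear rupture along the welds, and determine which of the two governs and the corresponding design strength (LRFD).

φR_n ≈ 292 kips (weld metal governs)

t_e = 0.707 × 0.625 = 0.4419 in; L = 21 in.
Weld metal: φR_n = 0.75 × 0.6 × 70 × 0.4419 × 21 = 292.3 kips.
Base metal (shear rupture): φR_n = 0.75 × 0.6 × 65 × 0.875 × 21 = 537.5 kips.
Governing: weld metal.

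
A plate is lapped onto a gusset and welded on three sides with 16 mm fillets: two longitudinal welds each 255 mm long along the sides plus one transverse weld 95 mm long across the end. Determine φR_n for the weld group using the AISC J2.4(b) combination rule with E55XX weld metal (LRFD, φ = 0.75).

E55XX → F_EXX = 550 MPa.
t_e = 0.707 × 16 = 11.31 mm.
R_nwl = 0.6 × 550 × 11.31 × 510 × 10⁻³ = 1904 kN (longitudinal, 2 welds).
R_nwt = 0.6 × 550 × 11.31 × 95 × 10⁻³ = 354.6 kN (transverse, base value).
(i) R_nwl + R_nwt = 2258 kN; (ii) 0.85 R_nwl + 1.5 R_nwt = 2150 kN.
R_n = max = 2258 kN [governs: (i)]; φR_n = 1694 kN.

φR_n ≈ 1690 kN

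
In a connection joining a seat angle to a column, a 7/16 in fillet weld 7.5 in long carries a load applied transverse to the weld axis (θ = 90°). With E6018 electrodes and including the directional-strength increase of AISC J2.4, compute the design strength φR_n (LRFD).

φR_n ≈ 94 kip

E60XX → F_EXX = 60 ksi.
t_e = 0.707 × 0.4375 = 0.3093 in; A_we = 0.3093 × 7.5 = 2.32 in².
Directional factor: 1.0 + 0.5 sin^1.5(90°) = 1.5.
F_nw = 0.6 × 60 × 1.5 = 54 ksi.
φR_n = 0.75 × 54 × 2.32 = 93.95 kip.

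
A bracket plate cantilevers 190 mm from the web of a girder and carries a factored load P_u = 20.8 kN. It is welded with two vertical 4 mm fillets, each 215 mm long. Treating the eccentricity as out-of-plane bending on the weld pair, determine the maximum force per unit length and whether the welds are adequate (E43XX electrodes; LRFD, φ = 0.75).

E43XX → F_EXX = 430 MPa.
L_w = 2 × 215 = 430 mm; section modulus (unit throat) S = 2 × L²/6 = 15410 mm².
Direct shear f_v = P/L_w = 20.8×10³/430 = 48.37 N/mm.
Moment M = P × e = 20.8×10³ × 190 = 3952000 N·mm; bending f_b = M/S = 256.5 N/mm.
f_max = √(f_v² + f_b²) = √(48.37² + 256.5²) = 261 N/mm.
φr_n = 0.75 × 0.6 × 430 × (0.707 × 4) = 547.2 N/mm → adequate.

f_max ≈ 261 N/mm; adequate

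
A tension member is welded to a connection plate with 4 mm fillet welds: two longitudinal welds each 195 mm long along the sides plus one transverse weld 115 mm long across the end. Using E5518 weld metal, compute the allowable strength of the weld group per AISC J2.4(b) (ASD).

R_n/Ω ≈ 236 kN

E55XX → F_EXX = 550 MPa.
t_e = 0.707 × 4 = 2.828 mm.
R_nwl = 0.6 × 550 × 2.828 × 390 × 10⁻³ = 364 kN (longitudinal, 2 welds).
R_nwt = 0.6 × 550 × 2.828 × 115 × 10⁻³ = 107.3 kN (transverse, base value).
(i) R_nwl + R_nwt = 471.3 kN; (ii) 0.85 R_nwl + 1.5 R_nwt = 470.4 kN.
R_n = max = 471.3 kN [governs: (i)]; R_n/Ω = 235.6 kN.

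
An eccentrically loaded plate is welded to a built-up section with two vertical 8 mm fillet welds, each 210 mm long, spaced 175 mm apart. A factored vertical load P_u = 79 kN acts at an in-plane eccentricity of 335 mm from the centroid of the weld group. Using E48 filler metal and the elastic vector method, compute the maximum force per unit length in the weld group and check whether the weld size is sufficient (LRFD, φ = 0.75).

f_max ≈ 892 N/mm; adequate

E48XX → F_EXX = 480 MPa.
Total weld length L_w = 420 mm. Treat welds as unit-width lines.
Polar moment about centroid: J = 2[d³/12 + d(b/2)²] = 2[210³/12 + 210×87.5²] = 4759000 mm³.
Direct shear f_v = P/L_w = 79×10³ / 420 = 188.1 N/mm (vertical).
Torsion M = P·e = 79×10³ × 335 = 26465000 N·mm.
Critical point at (x, y) = (87.5, 105) from centroid. f_tx = M·y/J = 583.9 N/mm; f_ty = M·x/J = 486.6 N/mm.
Resultant f_max = √[f_tx² + (f_v + f_ty)²] = √[583.9² + (188.1 + 486.6)²] = 892.3 N/mm.
Capacity per unit length: φr_n = 0.75 × 0.6 × 480 × (0.707 × 8) = 1222 N/mm.
892.3 ≤ 1222 → adequate.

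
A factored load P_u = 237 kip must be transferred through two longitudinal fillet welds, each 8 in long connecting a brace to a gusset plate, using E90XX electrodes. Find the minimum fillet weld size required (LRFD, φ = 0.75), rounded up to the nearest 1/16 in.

E90XX → F_EXX = 90 ksi.
Total weld length L = 16 in.
Required throat t_e = P_u / (φ × 0.6 F_EXX × L) = 237 / (0.75 × 0.6 × 90 × 16) = 0.3657 in.
Required leg w = t_e / 0.707 = 0.5173 in → use 9/16 in.

w = 9/16 in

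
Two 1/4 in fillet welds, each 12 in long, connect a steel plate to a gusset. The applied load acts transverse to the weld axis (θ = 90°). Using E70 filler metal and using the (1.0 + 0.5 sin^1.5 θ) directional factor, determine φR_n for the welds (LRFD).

E70XX → F_EXX = 70 ksi.
t_e = 0.707 × 0.25 = 0.1767 in; A_we = 0.1767 × 24 = 4.242 in².
Directional factor: 1.0 + 0.5 sin^1.5(90°) = 1.5.
F_nw = 0.6 × 70 × 1.5 = 63 ksi.
φR_n = 0.75 × 63 × 4.242 = 200.4 kip.

φR_n ≈ 200 kip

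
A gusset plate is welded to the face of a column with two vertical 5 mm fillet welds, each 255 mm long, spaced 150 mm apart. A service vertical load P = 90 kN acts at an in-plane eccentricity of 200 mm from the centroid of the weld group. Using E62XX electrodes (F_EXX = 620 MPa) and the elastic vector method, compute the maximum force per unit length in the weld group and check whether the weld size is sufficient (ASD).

Total weld length L_w = 510 mm. Treat welds as unit-width lines.
Polar moment about centroid: J = 2[d³/12 + d(b/2)²] = 2[255³/12 + 255×75²] = 5632000 mm³.
Direct shear f_v = P/L_w = 90×10³ / 510 = 176.5 N/mm (vertical).
Torsion M = P·e = 90×10³ × 200 = 18000000 N·mm.
Critical point at (x, y) = (75, 127.5) from centroid. f_tx = M·y/J = 407.5 N/mm; f_ty = M·x/J = 239.7 N/mm.
Resultant f_max = √[f_tx² + (f_v + f_ty)²] = √[407.5² + (176.5 + 239.7)²] = 582.4 N/mm.
Capacity per unit length: r_n/Ω = (1/2.0) × 0.6 × 620 × (0.707 × 5) = 657.5 N/mm.
582.4 ≤ 657.5 → adequate.

f_max ≈ 582 N/mm; adequate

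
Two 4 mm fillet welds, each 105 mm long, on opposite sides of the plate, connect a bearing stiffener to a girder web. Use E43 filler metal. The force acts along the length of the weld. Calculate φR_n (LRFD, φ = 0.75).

φR_n ≈ 115 kN

E43XX → F_EXX = 430 MPa.
Effective throat t_e = 0.707 × 4 = 2.828 mm.
Total length L = 210 mm; A_we = 2.828 × 210 = 593.9 mm².
F_nw = 0.6 F_EXX = 0.6 × 430 = 258 MPa.
φR_n = 0.75 × 258 × 593.9 × 10⁻³ = 114.9 kN.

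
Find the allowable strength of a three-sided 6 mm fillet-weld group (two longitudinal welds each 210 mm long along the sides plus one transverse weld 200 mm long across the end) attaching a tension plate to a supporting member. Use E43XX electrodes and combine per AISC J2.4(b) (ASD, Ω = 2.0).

R_n/Ω ≈ 360 kN

E43XX → F_EXX = 430 MPa.
t_e = 0.707 × 6 = 4.242 mm.
R_nwl = 0.6 × 430 × 4.242 × 420 × 10⁻³ = 459.7 kN (longitudinal, 2 welds).
R_nwt = 0.6 × 430 × 4.242 × 200 × 10⁻³ = 218.9 kN (transverse, base value).
(i) R_nwl + R_nwt = 678.6 kN; (ii) 0.85 R_nwl + 1.5 R_nwt = 719 kN.
R_n = max = 719 kN [governs: (ii)]; R_n/Ω = 359.5 kN.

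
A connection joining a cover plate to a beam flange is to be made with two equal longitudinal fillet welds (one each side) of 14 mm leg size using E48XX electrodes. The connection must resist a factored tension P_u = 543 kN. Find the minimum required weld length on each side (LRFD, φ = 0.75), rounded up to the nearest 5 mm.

E48XX → F_EXX = 480 MPa.
Throat t_e = 0.707 × 14 = 9.898 mm.
φr_n = 0.75 × 0.6 × 480 × 9.898 × 10⁻³ = 2.138 kN/mm.
L_req = P_u / φr_n = 543 / 2.138 = 254 mm total.
Per side: 254 / 2 = 127 mm.
Round up → use L = 130 mm on each side.

L = 130 mm on each side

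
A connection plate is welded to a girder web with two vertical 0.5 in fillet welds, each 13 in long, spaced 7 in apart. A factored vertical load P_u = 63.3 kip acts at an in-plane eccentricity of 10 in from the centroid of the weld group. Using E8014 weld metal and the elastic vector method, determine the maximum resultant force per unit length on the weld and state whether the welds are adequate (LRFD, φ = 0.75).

f_max ≈ 8.26 kip/in; adequate

E80XX → F_EXX = 80 ksi.
Total weld length L_w = 26 in. Treat welds as unit-width lines.
Polar moment about centroid: J = 2[d³/12 + d(b/2)²] = 2[13³/12 + 13×3.5²] = 684.7 in³.
Direct shear f_v = P/L_w = 63.3 / 26 = 2.435 kip/in (vertical).
Torsion M = P·e = 63.3 × 10 = 633 kip·in.
Critical point at (x, y) = (3.5, 6.5) from centroid. f_tx = M·y/J = 6.009 kip/in; f_ty = M·x/J = 3.236 kip/in.
Resultant f_max = √[f_tx² + (f_v + f_ty)²] = √[6.009² + (2.435 + 3.236)²] = 8.262 kip/in.
Capacity per unit length: φr_n = 0.75 × 0.6 × 80 × (0.707 × 0.5) = 12.73 kip/in.
8.262 ≤ 12.73 → adequate.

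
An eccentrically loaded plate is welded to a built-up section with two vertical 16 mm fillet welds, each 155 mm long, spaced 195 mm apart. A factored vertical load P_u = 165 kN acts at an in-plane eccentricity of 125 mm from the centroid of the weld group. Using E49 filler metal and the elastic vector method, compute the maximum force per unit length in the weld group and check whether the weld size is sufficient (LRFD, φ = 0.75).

f_max ≈ 1180 N/mm; adequate

E49XX → F_EXX = 490 MPa.
Total weld length L_w = 310 mm. Treat welds as unit-width lines.
Polar moment about centroid: J = 2[d³/12 + d(b/2)²] = 2[155³/12 + 155×97.5²] = 3568000 mm³.
Direct shear f_v = P/L_w = 165×10³ / 310 = 532.3 N/mm (vertical).
Torsion M = P·e = 165×10³ × 125 = 20625000 N·mm.
Critical point at (x, y) = (97.5, 77.5) from centroid. f_tx = M·y/J = 448 N/mm; f_ty = M·x/J = 563.7 N/mm.
Resultant f_max = √[f_tx² + (f_v + f_ty)²] = √[448² + (532.3 + 563.7)²] = 1184 N/mm.
Capacity per unit length: φr_n = 0.75 × 0.6 × 490 × (0.707 × 16) = 2494 N/mm.
1184 ≤ 2494 → adequate.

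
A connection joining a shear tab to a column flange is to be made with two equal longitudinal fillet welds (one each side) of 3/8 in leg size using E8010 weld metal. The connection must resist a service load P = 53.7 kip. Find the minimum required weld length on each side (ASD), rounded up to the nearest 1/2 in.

E80XX → F_EXX = 80 ksi.
Throat t_e = 0.707 × 0.375 = 0.2651 in.
r_n/Ω = (0.6 × 80 × 0.2651) / 2.0 = 6.363 kip/in.
L_req = P / (r_n/Ω) = 53.7 / 6.363 = 8.439 in total.
Per side: 8.439 / 2 = 4.22 in.
Round up → use L = 4.5 in on each side.

L = 4.5 in on each side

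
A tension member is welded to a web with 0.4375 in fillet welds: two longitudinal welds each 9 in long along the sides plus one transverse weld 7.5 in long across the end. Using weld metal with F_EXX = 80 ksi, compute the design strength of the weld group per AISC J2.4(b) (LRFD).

t_e = 0.707 × 0.4375 = 0.3093 in.
R_nwl = 0.6 × 80 × 0.3093 × 18 = 267.2 kip (longitudinal, 2 welds).
R_nwt = 0.6 × 80 × 0.3093 × 7.5 = 111.4 kip (transverse, base value).
(i) R_nwl + R_nwt = 378.6 kip; (ii) 0.85 R_nwl + 1.5 R_nwt = 394.2 kip.
R_n = max = 394.2 kip [governs: (ii)]; φR_n = 295.6 kip.

φR_n ≈ 296 kip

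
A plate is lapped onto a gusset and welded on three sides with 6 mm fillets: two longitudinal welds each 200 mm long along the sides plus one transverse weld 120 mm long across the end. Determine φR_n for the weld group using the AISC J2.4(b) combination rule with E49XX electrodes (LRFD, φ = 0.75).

E49XX → F_EXX = 490 MPa.
t_e = 0.707 × 6 = 4.242 mm.
R_nwl = 0.6 × 490 × 4.242 × 400 × 10⁻³ = 498.9 kN (longitudinal, 2 welds).
R_nwt = 0.6 × 490 × 4.242 × 120 × 10⁻³ = 149.7 kN (transverse, base value).
(i) R_nwl + R_nwt = 648.5 kN; (ii) 0.85 R_nwl + 1.5 R_nwt = 648.5 kN.
R_n = max = 648.5 kN [governs: (ii)]; φR_n = 486.4 kN.

φR_n ≈ 486 kN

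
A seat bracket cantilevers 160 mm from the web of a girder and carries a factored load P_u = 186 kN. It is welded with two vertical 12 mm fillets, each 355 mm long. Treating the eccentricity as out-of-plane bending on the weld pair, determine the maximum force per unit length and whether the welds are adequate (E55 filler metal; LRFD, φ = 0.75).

E55XX → F_EXX = 550 MPa.
L_w = 2 × 355 = 710 mm; section modulus (unit throat) S = 2 × L²/6 = 42010 mm².
Direct shear f_v = P/L_w = 186×10³/710 = 262 N/mm.
Moment M = P × e = 186×10³ × 160 = 29760000 N·mm; bending f_b = M/S = 708.4 N/mm.
f_max = √(f_v² + f_b²) = √(262² + 708.4²) = 755.3 N/mm.
φr_n = 0.75 × 0.6 × 550 × (0.707 × 12) = 2100 N/mm → adequate.

f_max ≈ 755 N/mm; adequate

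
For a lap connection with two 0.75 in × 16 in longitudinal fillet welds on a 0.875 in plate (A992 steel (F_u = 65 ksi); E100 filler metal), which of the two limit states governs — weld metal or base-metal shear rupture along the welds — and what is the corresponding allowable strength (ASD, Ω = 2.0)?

E100XX → F_EXX = 100 ksi.
t_e = 0.707 × 0.75 = 0.5302 in; L = 32 in.
Weld metal: R_n/Ω = (1/2.0) × 0.6 × 100 × 0.5302 × 32 = 509 kips.
Base metal (shear rupture): R_n/Ω = (1/2.0) × 0.6 × 65 × 0.875 × 32 = 546 kips.
Governing: weld metal.

R_n/Ω ≈ 509 kips (weld metal governs)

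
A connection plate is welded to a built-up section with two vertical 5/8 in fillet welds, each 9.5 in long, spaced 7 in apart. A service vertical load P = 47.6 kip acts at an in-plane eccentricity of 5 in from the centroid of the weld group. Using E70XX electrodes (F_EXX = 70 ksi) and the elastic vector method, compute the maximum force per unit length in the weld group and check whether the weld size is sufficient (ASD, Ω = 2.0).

f_max ≈ 5.6 kip/in; adequate

Total weld length L_w = 19 in. Treat welds as unit-width lines.
Polar moment about centroid: J = 2[d³/12 + d(b/2)²] = 2[9.5³/12 + 9.5×3.5²] = 375.6 in³.
Direct shear f_v = P/L_w = 47.6 / 19 = 2.505 kip/in (vertical).
Torsion M = P·e = 47.6 × 5 = 238 kip·in.
Critical point at (x, y) = (3.5, 4.75) from centroid. f_tx = M·y/J = 3.009 kip/in; f_ty = M·x/J = 2.218 kip/in.
Resultant f_max = √[f_tx² + (f_v + f_ty)²] = √[3.009² + (2.505 + 2.218)²] = 5.6 kip/in.
Capacity per unit length: r_n/Ω = (1/2.0) × 0.6 × 70 × (0.707 × 0.625) = 9.279 kip/in.
5.6 ≤ 9.279 → adequate.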